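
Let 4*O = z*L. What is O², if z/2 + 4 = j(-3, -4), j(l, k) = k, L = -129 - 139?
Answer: 1149184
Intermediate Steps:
L = -268
z = -16 (z = -8 + 2*(-4) = -8 - 8 = -16)
O = 1072 (O = (-16*(-268))/4 = (¼)*4288 = 1072)
O² = 1072² = 1149184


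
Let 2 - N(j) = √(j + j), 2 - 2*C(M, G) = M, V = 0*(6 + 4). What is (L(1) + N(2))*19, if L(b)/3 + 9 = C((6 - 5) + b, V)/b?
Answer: -513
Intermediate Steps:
V = 0 (V = 0*10 = 0)
C(M, G) = 1 - M/2
L(b) = -27 + 3*(½ - b/2)/b (L(b) = -27 + 3*((1 - ((6 - 5) + b)/2)/b) = -27 + 3*((1 - (1 + b)/2)/b) = -27 + 3*((1 + (-½ - b/2))/b) = -27 + 3*((½ - b/2)/b) = -27 + 3*(½ - b/2)/b)
N(j) = 2 - √2*√j (N(j) = 2 - √(j + j) = 2 - √(2*j) = 2 - √2*√j)
(L(1) + N(2))*19 = ((3/2)*(1 - 19*1)/1 + (2 - √2*√2))*19 = ((3/2)*1*(1 - 19) + (2 - 2))*19 = ((3/2)*1*(-18) + 0)*19 = (-27 + 0)*19 = -27*19 = -513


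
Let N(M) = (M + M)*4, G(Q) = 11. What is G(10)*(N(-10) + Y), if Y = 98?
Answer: 198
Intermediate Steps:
N(M) = 8*M (N(M) = (2*M)*4 = 8*M)
G(10)*(N(-10) + Y) = 11*(8*(-10) + 98) = 11*(-80 + 98) = 11*18 = 198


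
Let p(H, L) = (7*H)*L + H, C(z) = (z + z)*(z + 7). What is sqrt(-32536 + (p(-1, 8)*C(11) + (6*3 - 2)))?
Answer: 2*I*sqrt(13773) ≈ 234.72*I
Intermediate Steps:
C(z) = 2*z*(7 + z) (C(z) = (2*z)*(7 + z) = 2*z*(7 + z))
p(H, L) = H + 7*H*L (p(H, L) = 7*H*L + H = H + 7*H*L)
sqrt(-32536 + (p(-1, 8)*C(11) + (6*3 - 2))) = sqrt(-32536 + ((-(1 + 7*8))*(2*11*(7 + 11)) + (6*3 - 2))) = sqrt(-32536 + ((-(1 + 56))*(2*11*18) + (18 - 2))) = sqrt(-32536 + (-1*57*396 + 16)) = sqrt(-32536 + (-57*396 + 16)) = sqrt(-32536 + (-22572 + 16)) = sqrt(-32536 - 22556) = sqrt(-55092) = 2*I*sqrt(13773)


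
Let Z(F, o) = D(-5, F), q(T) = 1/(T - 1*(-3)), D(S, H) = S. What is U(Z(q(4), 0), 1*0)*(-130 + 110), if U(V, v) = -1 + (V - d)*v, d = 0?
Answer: 20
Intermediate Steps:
q(T) = 1/(3 + T) (q(T) = 1/(T + 3) = 1/(3 + T))
Z(F, o) = -5
U(V, v) = -1 + V*v (U(V, v) = -1 + (V - 1*0)*v = -1 + (V + 0)*v = -1 + V*v)
U(Z(q(4), 0), 1*0)*(-130 + 110) = (-1 - 5*0)*(-130 + 110) = (-1 - 5*0)*(-20) = (-1 + 0)*(-20) = -1*(-20) = 20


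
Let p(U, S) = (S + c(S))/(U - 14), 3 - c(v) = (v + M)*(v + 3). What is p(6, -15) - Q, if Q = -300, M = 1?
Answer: 645/2 ≈ 322.50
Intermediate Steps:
c(v) = 3 - (1 + v)*(3 + v) (c(v) = 3 - (v + 1)*(v + 3) = 3 - (1 + v)*(3 + v))
p(U, S) = (S + S*(-4 - S))/(-14 + U) (p(U, S) = (S + S*(-4 - S))/(U - 14) = (S + S*(-4 - S))/(-14 + U))
p(6, -15) - Q = -15*(-3 - 1*(-15))/(-14 + 6) - 1*(-300) = -15*(-3 + 15)/(-8) + 300 = -15*(-⅛)*12 + 300 = 45/2 + 300 = 645/2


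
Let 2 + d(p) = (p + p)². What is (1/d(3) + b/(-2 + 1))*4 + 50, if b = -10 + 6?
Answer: 1124/17 ≈ 66.118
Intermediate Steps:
d(p) = -2 + 4*p² (d(p) = -2 + (p + p)² = -2 + (2*p)² = -2 + 4*p²)
b = -4
(1/d(3) + b/(-2 + 1))*4 + 50 = (1/(-2 + 4*3²) - 4/(-2 + 1))*4 + 50 = (1/(-2 + 4*9) - 4/(-1))*4 + 50 = (1/(-2 + 36) - 4*(-1))*4 + 50 = (1/34 + 4)*4 + 50 = (137/34)*4 + 50 = 274/17 + 50 = 1124/17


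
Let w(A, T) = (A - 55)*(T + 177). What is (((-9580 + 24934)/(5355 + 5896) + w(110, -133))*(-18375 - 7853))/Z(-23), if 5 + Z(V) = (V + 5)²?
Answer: -24638740568/123761 ≈ -1.9908e+5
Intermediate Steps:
w(A, T) = (-55 + A)*(177 + T)
Z(V) = -5 + (5 + V)² (Z(V) = -5 + (V + 5)² = -5 + (5 + V)²)
(((-9580 + 24934)/(5355 + 5896) + w(110, -133))*(-18375 - 7853))/Z(-23) = (((-9580 + 24934)/(5355 + 5896) + (-9735 - 55*(-133) + 177*110 + 110*(-133)))*(-18375 - 7853))/(-5 + (5 - 23)²) = ((15354/11251 + (-9735 + 7315 + 19470 - 14630))*(-26228))/(-5 + (-18)²) = ((15354*(1/11251) + 2420)*(-26228))/(-5 + 324) = ((15354/11251 + 2420)*(-26228))/319 = ((27242774/11251)*(-26228))*(1/319) = -714523476472/11251*1/319 = -24638740568/123761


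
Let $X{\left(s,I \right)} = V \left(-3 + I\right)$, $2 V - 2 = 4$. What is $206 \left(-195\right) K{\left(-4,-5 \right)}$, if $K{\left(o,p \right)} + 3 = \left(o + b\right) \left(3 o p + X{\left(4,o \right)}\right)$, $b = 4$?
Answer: $120510$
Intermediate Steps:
$V = 3$ ($V = 1 + \frac{1}{2} \cdot 4 = 1 + 2 = 3$)
$X{\left(s,I \right)} = -9 + 3 I$ ($X{\left(s,I \right)} = 3 \left(-3 + I\right) = -9 + 3 I$)
$K{\left(o,p \right)} = -3 + \left(4 + o\right) \left(-9 + 3 o + 3 o p\right)$ ($K{\left(o,p \right)} = -3 + \left(o + 4\right) \left(3 o p + \left(-9 + 3 o\right)\right) = -3 + \left(4 + o\right) \left(3 o p + \left(-9 + 3 o\right)\right) = -3 + \left(4 + o\right) \left(-9 + 3 o + 3 o p\right)$)
$206 \left(-195\right) K{\left(-4,-5 \right)} = 206 \left(-195\right) \left(-39 + 3 \left(-4\right) + 3 \left(-4\right)^{2} + 3 \left(-5\right) \left(-4\right)^{2} + 12 \left(-4\right) \left(-5\right)\right) = - 40170 \left(-39 - 12 + 3 \cdot 16 + 3 \left(-5\right) 16 + 240\right) = - 40170 \left(-39 - 12 + 48 - 240 + 240\right) = \left(-40170\right) \left(-3\right) = 120510$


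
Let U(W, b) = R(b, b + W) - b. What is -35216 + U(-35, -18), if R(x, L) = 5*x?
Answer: -35288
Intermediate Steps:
U(W, b) = 4*b (U(W, b) = 5*b - b = 4*b)
-35216 + U(-35, -18) = -35216 + 4*(-18) = -35216 - 72 = -35288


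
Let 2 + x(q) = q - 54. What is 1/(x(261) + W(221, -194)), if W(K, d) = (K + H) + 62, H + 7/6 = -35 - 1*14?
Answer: 6/2627 ≈ 0.0022840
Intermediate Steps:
H = -301/6 (H = -7/6 + (-35 - 1*14) = -7/6 + (-35 - 14) = -7/6 - 49 = -301/6 ≈ -50.167)
x(q) = -56 + q (x(q) = -2 + (q - 54) = -2 + (-54 + q) = -56 + q)
W(K, d) = 71/6 + K (W(K, d) = (K - 301/6) + 62 = (-301/6 + K) + 62 = 71/6 + K)
1/(x(261) + W(221, -194)) = 1/((-56 + 261) + (71/6 + 221)) = 1/(205 + 1397/6) = 1/(2627/6) = 6/2627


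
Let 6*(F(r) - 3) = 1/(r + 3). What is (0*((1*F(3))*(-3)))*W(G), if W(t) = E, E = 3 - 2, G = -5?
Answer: 0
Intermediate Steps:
E = 1
W(t) = 1
F(r) = 3 + 1/(6*(3 + r)) (F(r) = 3 + 1/(6*(r + 3)) = 3 + 1/(6*(3 + r)))
(0*((1*F(3))*(-3)))*W(G) = (0*((1*((55 + 18*3)/(6*(3 + 3))))*(-3)))*1 = (0*((1*((1/6)*(55 + 54)/6))*(-3)))*1 = (0*((1*((1/6)*(1/6)*109))*(-3)))*1 = (0*((1*(109/36))*(-3)))*1 = (0*((109/36)*(-3)))*1 = (0*(-109/12))*1 = 0*1 = 0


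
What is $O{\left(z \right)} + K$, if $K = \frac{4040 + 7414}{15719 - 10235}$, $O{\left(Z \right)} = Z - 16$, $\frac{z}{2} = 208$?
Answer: $\frac{367509}{914} \approx 402.09$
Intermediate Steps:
$z = 416$ ($z = 2 \cdot 208 = 416$)
$O{\left(Z \right)} = -16 + Z$ ($O{\left(Z \right)} = Z - 16 = -16 + Z$)
$K = \frac{1909}{914}$ ($K = \frac{11454}{5484} = 11454 \cdot \frac{1}{5484} = \frac{1909}{914} \approx 2.0886$)
$O{\left(z \right)} + K = \left(-16 + 416\right) + \frac{1909}{914} = 400 + \frac{1909}{914} = \frac{367509}{914}$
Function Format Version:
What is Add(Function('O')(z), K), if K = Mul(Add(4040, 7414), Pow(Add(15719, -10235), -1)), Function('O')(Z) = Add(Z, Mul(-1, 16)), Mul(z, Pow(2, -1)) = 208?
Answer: Rational(367509, 914) ≈ 402.09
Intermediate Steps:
z = 416 (z = Mul(2, 208) = 416)
Function('O')(Z) = Add(-16, Z) (Function('O')(Z) = Add(Z, -16) = Add(-16, Z))
K = Rational(1909, 914) (K = Mul(11454, Pow(5484, -1)) = Mul(11454, Rational(1, 5484)) = Rational(1909, 914) ≈ 2.0886)
Add(Function('O')(z), K) = Add(Add(-16, 416), Rational(1909, 914)) = Add(400, Rational(1909, 914)) = Rational(367509, 914)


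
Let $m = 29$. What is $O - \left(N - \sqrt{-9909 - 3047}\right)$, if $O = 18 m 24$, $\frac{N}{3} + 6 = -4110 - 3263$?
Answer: $34665 + 2 i \sqrt{3239} \approx 34665.0 + 113.82 i$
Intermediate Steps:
$N = -22137$ ($N = -18 + 3 \left(-4110 - 3263\right) = -18 + 3 \left(-7373\right) = -18 - 22119 = -22137$)
$O = 12528$ ($O = 18 \cdot 29 \cdot 24 = 522 \cdot 24 = 12528$)
$O - \left(N - \sqrt{-9909 - 3047}\right) = 12528 + \left(\sqrt{-9909 - 3047} - -22137\right) = 12528 + \left(\sqrt{-12956} + 22137\right) = 12528 + \left(2 i \sqrt{3239} + 22137\right) = 12528 + \left(22137 + 2 i \sqrt{3239}\right) = 34665 + 2 i \sqrt{3239}$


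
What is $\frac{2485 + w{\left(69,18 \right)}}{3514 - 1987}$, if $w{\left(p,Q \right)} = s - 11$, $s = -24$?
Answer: $\frac{2450}{1527} \approx 1.6045$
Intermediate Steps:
$w{\left(p,Q \right)} = -35$ ($w{\left(p,Q \right)} = -24 - 11 = -35$)
$\frac{2485 + w{\left(69,18 \right)}}{3514 - 1987} = \frac{2485 - 35}{3514 - 1987} = \frac{2450}{1527}$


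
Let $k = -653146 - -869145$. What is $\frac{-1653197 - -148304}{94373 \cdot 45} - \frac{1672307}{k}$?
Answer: $- \frac{353665888862}{43681014915} \approx -8.0966$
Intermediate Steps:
$k = 215999$ ($k = -653146 + 869145 = 215999$)
$\frac{-1653197 - -148304}{94373 \cdot 45} - \frac{1672307}{k} = \frac{-1653197 - -148304}{94373 \cdot 45} - \frac{1672307}{215999} = \frac{-1653197 + 148304}{4246785} - \frac{238901}{30857} = \left(-1504893\right) \frac{1}{4246785} - \frac{238901}{30857} = - \frac{501631}{1415595} - \frac{238901}{30857} = - \frac{353665888862}{43681014915}$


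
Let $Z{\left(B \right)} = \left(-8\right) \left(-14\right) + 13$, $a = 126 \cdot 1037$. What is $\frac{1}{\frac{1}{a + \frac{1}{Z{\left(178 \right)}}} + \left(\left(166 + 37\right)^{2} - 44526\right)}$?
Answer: $- \frac{16332751}{54175734942} \approx -0.00030148$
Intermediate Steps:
$a = 130662$
$Z{\left(B \right)} = 125$ ($Z{\left(B \right)} = 112 + 13 = 125$)
$\frac{1}{\frac{1}{a + \frac{1}{Z{\left(178 \right)}}} + \left(\left(166 + 37\right)^{2} - 44526\right)} = \frac{1}{\frac{1}{130662 + \frac{1}{125}} + \left(\left(166 + 37\right)^{2} - 44526\right)} = \frac{1}{\frac{1}{130662 + \frac{1}{125}} - \left(44526 - 203^{2}\right)} = \frac{1}{\frac{1}{\frac{16332751}{125}} + \left(41209 - 44526\right)} = \frac{1}{\frac{125}{16332751} - 3317} = \frac{1}{- \frac{54175734942}{16332751}} = - \frac{16332751}{54175734942}$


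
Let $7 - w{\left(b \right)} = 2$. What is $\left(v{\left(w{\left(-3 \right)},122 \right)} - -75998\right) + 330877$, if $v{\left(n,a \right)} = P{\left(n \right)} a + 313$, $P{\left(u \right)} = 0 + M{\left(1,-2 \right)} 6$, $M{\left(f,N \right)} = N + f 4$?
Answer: $408652$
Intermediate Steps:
$M{\left(f,N \right)} = N + 4 f$
$P{\left(u \right)} = 12$ ($P{\left(u \right)} = 0 + \left(-2 + 4 \cdot 1\right) 6 = 0 + \left(-2 + 4\right) 6 = 0 + 2 \cdot 6 = 0 + 12 = 12$)
$w{\left(b \right)} = 5$ ($w{\left(b \right)} = 7 - 2 = 5$)
$v{\left(n,a \right)} = 313 + 12 a$ ($v{\left(n,a \right)} = 12 a + 313 = 313 + 12 a$)
$\left(v{\left(w{\left(-3 \right)},122 \right)} - -75998\right) + 330877 = \left(\left(313 + 12 \cdot 122\right) - -75998\right) + 330877 = \left(\left(313 + 1464\right) + 75998\right) + 330877 = \left(1777 + 75998\right) + 330877 = 77775 + 330877 = 408652$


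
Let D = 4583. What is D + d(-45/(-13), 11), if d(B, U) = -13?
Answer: 4570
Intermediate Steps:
D + d(-45/(-13), 11) = 4583 - 13 = 4570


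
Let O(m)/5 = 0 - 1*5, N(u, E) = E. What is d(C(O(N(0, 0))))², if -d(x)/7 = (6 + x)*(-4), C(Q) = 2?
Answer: 50176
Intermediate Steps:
O(m) = -25 (O(m) = 5*(0 - 1*5) = 5*(0 - 5) = 5*(-5) = -25)
d(x) = 168 + 28*x (d(x) = -7*(6 + x)*(-4) = -7*(-24 - 4*x) = 168 + 28*x)
d(C(O(N(0, 0))))² = (168 + 28*2)² = (168 + 56)² = 224² = 50176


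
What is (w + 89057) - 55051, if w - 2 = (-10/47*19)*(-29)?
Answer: 1603886/47 ≈ 34125.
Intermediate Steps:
w = 5604/47 (w = 2 + (-10/47*19)*(-29) = 2 + (-10*1/47*19)*(-29) = 2 - 10/47*19*(-29) = 2 - 190/47*(-29) = 2 + 5510/47 = 5604/47 ≈ 119.23)
(w + 89057) - 55051 = (5604/47 + 89057) - 55051 = 4191283/47 - 55051 = 1603886/47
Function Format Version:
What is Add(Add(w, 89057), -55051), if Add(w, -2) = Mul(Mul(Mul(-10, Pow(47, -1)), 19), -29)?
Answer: Rational(1603886, 47) ≈ 34125.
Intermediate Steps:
w = Rational(5604, 47) (w = Add(2, Mul(Mul(Mul(-10, Pow(47, -1)), 19), -29)) = Add(2, Mul(Mul(Mul(-10, Rational(1, 47)), 19), -29)) = Add(2, Mul(Mul(Rational(-10, 47), 19), -29)) = Add(2, Mul(Rational(-190, 47), -29)) = Add(2, Rational(5510, 47)) = Rational(5604, 47) ≈ 119.23)
Add(Add(w, 89057), -55051) = Add(Add(Rational(5604, 47), 89057), -55051) = Add(Rational(4191283, 47), -55051) = Rational(1603886, 47)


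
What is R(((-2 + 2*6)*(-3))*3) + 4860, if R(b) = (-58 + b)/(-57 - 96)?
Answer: 743728/153 ≈ 4861.0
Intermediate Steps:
R(b) = 58/153 - b/153 (R(b) = (-58 + b)/(-153) = (-58 + b)*(-1/153) = 58/153 - b/153)
R(((-2 + 2*6)*(-3))*3) + 4860 = (58/153 - (-2 + 2*6)*(-3)*3/153) + 4860 = (58/153 - (-2 + 12)*(-3)*3/153) + 4860 = (58/153 - 10*(-3)*3/153) + 4860 = (58/153 - (-10)*3/51) + 4860 = (58/153 - 1/153*(-90)) + 4860 = (58/153 + 10/17) + 4860 = 148/153 + 4860 = 743728/153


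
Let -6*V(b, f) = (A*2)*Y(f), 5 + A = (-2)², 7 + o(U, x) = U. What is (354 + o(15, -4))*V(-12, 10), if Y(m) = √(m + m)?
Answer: 724*√5/3 ≈ 539.64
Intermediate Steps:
o(U, x) = -7 + U
Y(m) = √2*√m (Y(m) = √(2*m) = √2*√m)
A = -1 (A = -5 + (-2)² = -5 + 4 = -1)
V(b, f) = √2*√f/3 (V(b, f) = -(-1*2)*√2*√f/6 = -(-1)*√2*√f/3 = √2*√f/3)
(354 + o(15, -4))*V(-12, 10) = (354 + (-7 + 15))*(√2*√10/3) = (354 + 8)*(2*√5/3) = 362*(2*√5/3) = 724*√5/3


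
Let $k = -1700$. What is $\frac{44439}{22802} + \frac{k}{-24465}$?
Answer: $\frac{225192707}{111570186} \approx 2.0184$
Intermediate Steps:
$\frac{44439}{22802} + \frac{k}{-24465} = \frac{44439}{22802} - \frac{1700}{-24465} = 44439 \cdot \frac{1}{22802} - - \frac{340}{4893} = \frac{44439}{22802} + \frac{340}{4893} = \frac{225192707}{111570186}$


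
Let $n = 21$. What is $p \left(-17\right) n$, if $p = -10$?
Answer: $3570$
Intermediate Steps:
$p \left(-17\right) n = \left(-10\right) \left(-17\right) 21 = 170 \cdot 21 = 3570$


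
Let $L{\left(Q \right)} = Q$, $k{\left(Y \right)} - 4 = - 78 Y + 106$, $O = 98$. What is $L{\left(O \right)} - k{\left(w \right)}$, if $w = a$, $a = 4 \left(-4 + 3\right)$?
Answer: $-324$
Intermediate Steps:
$a = -4$ ($a = 4 \left(-1\right) = -4$)
$w = -4$
$k{\left(Y \right)} = 110 - 78 Y$ ($k{\left(Y \right)} = 4 - \left(-106 + 78 Y\right) = 110 - 78 Y$)
$L{\left(O \right)} - k{\left(w \right)} = 98 - \left(110 - -312\right) = 98 - \left(110 + 312\right) = 98 - 422 = -324$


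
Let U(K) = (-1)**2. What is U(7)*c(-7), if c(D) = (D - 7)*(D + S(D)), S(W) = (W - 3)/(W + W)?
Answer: 88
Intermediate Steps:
U(K) = 1
S(W) = (-3 + W)/(2*W) (S(W) = (-3 + W)/((2*W)) = (-3 + W)*(1/(2*W)) = (-3 + W)/(2*W))
c(D) = (-7 + D)*(D + (-3 + D)/(2*D)) (c(D) = (D - 7)*(D + (-3 + D)/(2*D)) = (-7 + D)*(D + (-3 + D)/(2*D)))
U(7)*c(-7) = 1*(-5 + (-7)**2 - 13/2*(-7) + (21/2)/(-7)) = 1*(-5 + 49 + 91/2 + (21/2)*(-1/7)) = 1*(-5 + 49 + 91/2 - 3/2) = 1*88 = 88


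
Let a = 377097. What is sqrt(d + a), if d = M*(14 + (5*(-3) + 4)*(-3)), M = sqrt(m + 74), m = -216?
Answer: sqrt(377097 + 47*I*sqrt(142)) ≈ 614.08 + 0.456*I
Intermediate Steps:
M = I*sqrt(142) (M = sqrt(-216 + 74) = sqrt(-142) = I*sqrt(142) ≈ 11.916*I)
d = 47*I*sqrt(142) (d = (I*sqrt(142))*(14 + (5*(-3) + 4)*(-3)) = (I*sqrt(142))*(14 + (-15 + 4)*(-3)) = (I*sqrt(142))*(14 - 11*(-3)) = (I*sqrt(142))*(14 + 33) = (I*sqrt(142))*47 = 47*I*sqrt(142) ≈ 560.07*I)
sqrt(d + a) = sqrt(47*I*sqrt(142) + 377097) = sqrt(377097 + 47*I*sqrt(142))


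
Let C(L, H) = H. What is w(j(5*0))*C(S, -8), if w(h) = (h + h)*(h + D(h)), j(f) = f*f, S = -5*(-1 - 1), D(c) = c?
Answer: 0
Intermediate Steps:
S = 10 (S = -5*(-2) = 10)
j(f) = f²
w(h) = 4*h² (w(h) = (h + h)*(h + h) = (2*h)*(2*h) = 4*h²)
w(j(5*0))*C(S, -8) = (4*((5*0)²)²)*(-8) = (4*(0²)²)*(-8) = (4*0²)*(-8) = (4*0)*(-8) = 0*(-8) = 0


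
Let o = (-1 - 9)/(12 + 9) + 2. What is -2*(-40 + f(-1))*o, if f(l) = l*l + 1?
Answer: 2432/21 ≈ 115.81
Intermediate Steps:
o = 32/21 (o = -10/21 + 2 = 32/21 ≈ 1.5238)
f(l) = 1 + l² (f(l) = l² + 1 = 1 + l²)
-2*(-40 + f(-1))*o = -2*(-40 + (1 + (-1)²))*32/21 = -2*(-40 + (1 + 1))*32/21 = -2*(-40 + 2)*32/21 = -(-76)*32/21 = -2*(-1216/21) = 2432/21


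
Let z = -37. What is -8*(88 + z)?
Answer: -408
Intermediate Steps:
-8*(88 + z) = -8*(88 - 37) = -8*51 = -408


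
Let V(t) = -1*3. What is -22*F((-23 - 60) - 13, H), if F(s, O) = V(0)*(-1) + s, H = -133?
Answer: 2046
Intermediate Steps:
V(t) = -3
F(s, O) = 3 + s (F(s, O) = -3*(-1) + s = 3 + s)
-22*F((-23 - 60) - 13, H) = -22*(3 + ((-23 - 60) - 13)) = -22*(3 + (-83 - 13)) = -22*(3 - 96) = -22*(-93) = 2046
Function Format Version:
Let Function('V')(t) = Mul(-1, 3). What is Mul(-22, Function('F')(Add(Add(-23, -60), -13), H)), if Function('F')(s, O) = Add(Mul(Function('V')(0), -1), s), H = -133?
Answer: 2046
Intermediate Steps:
Function('V')(t) = -3
Function('F')(s, O) = Add(3, s) (Function('F')(s, O) = Add(Mul(-3, -1), s) = Add(3, s))
Mul(-22, Function('F')(Add(Add(-23, -60), -13), H)) = Mul(-22, Add(3, Add(Add(-23, -60), -13))) = Mul(-22, Add(3, Add(-83, -13))) = Mul(-22, Add(3, -96)) = Mul(-22, -93) = 2046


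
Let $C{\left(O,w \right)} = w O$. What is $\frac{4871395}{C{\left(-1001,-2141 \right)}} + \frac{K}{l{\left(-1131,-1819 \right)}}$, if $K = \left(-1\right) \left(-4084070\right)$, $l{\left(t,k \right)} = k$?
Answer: $- \frac{8743876796365}{3898373479} \approx -2243.0$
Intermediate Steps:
$K = 4084070$
$C{\left(O,w \right)} = O w$
$\frac{4871395}{C{\left(-1001,-2141 \right)}} + \frac{K}{l{\left(-1131,-1819 \right)}} = \frac{4871395}{\left(-1001\right) \left(-2141\right)} + \frac{4084070}{-1819} = \frac{4871395}{2143141} + 4084070 \left(- \frac{1}{1819}\right) = 4871395 \cdot \frac{1}{2143141} - \frac{4084070}{1819} = \frac{4871395}{2143141} - \frac{4084070}{1819} = - \frac{8743876796365}{3898373479}$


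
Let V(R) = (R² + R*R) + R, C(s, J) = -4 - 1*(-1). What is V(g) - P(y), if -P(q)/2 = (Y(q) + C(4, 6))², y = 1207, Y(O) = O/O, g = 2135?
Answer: 9118593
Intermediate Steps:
C(s, J) = -3 (C(s, J) = -4 + 1 = -3)
Y(O) = 1
V(R) = R + 2*R² (V(R) = (R² + R²) + R = 2*R² + R = R + 2*R²)
P(q) = -8 (P(q) = -2*(1 - 3)² = -2*(-2)² = -2*4 = -8)
V(g) - P(y) = 2135*(1 + 2*2135) - 1*(-8) = 2135*(1 + 4270) + 8 = 2135*4271 + 8 = 9118585 + 8 = 9118593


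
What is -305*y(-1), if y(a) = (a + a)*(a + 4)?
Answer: 1830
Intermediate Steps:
y(a) = 2*a*(4 + a) (y(a) = (2*a)*(4 + a) = 2*a*(4 + a))
-305*y(-1) = -610*(-1)*(4 - 1) = -610*(-1)*3 = -305*(-6) = 1830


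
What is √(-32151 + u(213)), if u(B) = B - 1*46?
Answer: 4*I*√1999 ≈ 178.84*I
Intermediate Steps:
u(B) = -46 + B (u(B) = B - 46 = -46 + B)
√(-32151 + u(213)) = √(-32151 + (-46 + 213)) = √(-32151 + 167) = √(-31984) = 4*I*√1999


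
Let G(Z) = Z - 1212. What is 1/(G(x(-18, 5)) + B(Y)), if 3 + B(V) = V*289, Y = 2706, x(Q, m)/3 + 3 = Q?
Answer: 1/780756 ≈ 1.2808e-6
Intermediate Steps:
x(Q, m) = -9 + 3*Q
G(Z) = -1212 + Z
B(V) = -3 + 289*V (B(V) = -3 + V*289 = -3 + 289*V)
1/(G(x(-18, 5)) + B(Y)) = 1/((-1212 + (-9 + 3*(-18))) + (-3 + 289*2706)) = 1/((-1212 + (-9 - 54)) + (-3 + 782034)) = 1/((-1212 - 63) + 782031) = 1/(-1275 + 782031) = 1/780756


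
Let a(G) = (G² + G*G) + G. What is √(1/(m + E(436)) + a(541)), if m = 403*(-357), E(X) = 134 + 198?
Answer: 2*√3017904988760981/143539 ≈ 765.44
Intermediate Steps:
E(X) = 332
m = -143871
a(G) = G + 2*G² (a(G) = (G² + G²) + G = 2*G² + G = G + 2*G²)
√(1/(m + E(436)) + a(541)) = √(1/(-143871 + 332) + 541*(1 + 2*541)) = √(1/(-143539) + 541*(1 + 1082)) = √(-1/143539 + 541*1083) = √(-1/143539 + 585903) = √(84099930716/143539) = 2*√3017904988760981/143539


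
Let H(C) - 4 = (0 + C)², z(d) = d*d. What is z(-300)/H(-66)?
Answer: 2250/109 ≈ 20.642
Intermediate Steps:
z(d) = d²
H(C) = 4 + C² (H(C) = 4 + (0 + C)² = 4 + C²)
z(-300)/H(-66) = (-300)²/(4 + (-66)²) = 90000/(4 + 4356) = 90000/4360 = 90000*(1/4360) = 2250/109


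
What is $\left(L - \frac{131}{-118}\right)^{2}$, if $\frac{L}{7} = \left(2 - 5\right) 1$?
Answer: $\frac{5508409}{13924} \approx 395.61$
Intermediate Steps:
$L = -21$ ($L = 7 \left(2 - 5\right) 1 = 7 \left(\left(-3\right) 1\right) = 7 \left(-3\right) = -21$)
$\left(L - \frac{131}{-118}\right)^{2} = \left(-21 - \frac{131}{-118}\right)^{2} = \left(-21 - - \frac{131}{118}\right)^{2} = \left(-21 + \frac{131}{118}\right)^{2} = \left(- \frac{2347}{118}\right)^{2} = \frac{5508409}{13924}$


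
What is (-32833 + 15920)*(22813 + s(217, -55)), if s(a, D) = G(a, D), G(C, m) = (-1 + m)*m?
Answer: -437928309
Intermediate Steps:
G(C, m) = m*(-1 + m)
s(a, D) = D*(-1 + D)
(-32833 + 15920)*(22813 + s(217, -55)) = (-32833 + 15920)*(22813 - 55*(-1 - 55)) = -16913*(22813 - 55*(-56)) = -16913*(22813 + 3080) = -16913*25893 = -437928309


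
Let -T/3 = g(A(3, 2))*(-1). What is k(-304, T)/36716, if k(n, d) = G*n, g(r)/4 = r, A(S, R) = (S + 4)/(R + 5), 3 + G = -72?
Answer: 5700/9179 ≈ 0.62098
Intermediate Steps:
G = -75 (G = -3 - 72 = -75)
A(S, R) = (4 + S)/(5 + R)
g(r) = 4*r
T = 12 (T = -3*4*((4 + 3)/(5 + 2))*(-1) = -3*4*(7/7)*(-1) = -3*4*((1/7)*7)*(-1) = -3*4*1*(-1) = -12*(-1) = -3*(-4) = 12)
k(n, d) = -75*n
k(-304, T)/36716 = -75*(-304)/36716 = 22800*(1/36716) = 5700/9179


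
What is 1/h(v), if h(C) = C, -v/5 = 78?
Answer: -1/390 ≈ -0.0025641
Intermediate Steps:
v = -390 (v = -5*78 = -390)
1/h(v) = 1/(-390) = -1/390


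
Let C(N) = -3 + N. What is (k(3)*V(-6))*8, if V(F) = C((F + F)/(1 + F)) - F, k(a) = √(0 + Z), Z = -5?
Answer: 216*I*√5/5 ≈ 96.598*I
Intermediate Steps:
k(a) = I*√5 (k(a) = √(0 - 5) = √(-5) = I*√5)
V(F) = -3 - F + 2*F/(1 + F) (V(F) = (-3 + (F + F)/(1 + F)) - F = (-3 + (2*F)/(1 + F)) - F = (-3 + 2*F/(1 + F)) - F = -3 - F + 2*F/(1 + F))
(k(3)*V(-6))*8 = ((I*√5)*((-3 - 1*(-6)² - 2*(-6))/(1 - 6)))*8 = ((I*√5)*((-3 - 1*36 + 12)/(-5)))*8 = ((I*√5)*(-(-3 - 36 + 12)/5))*8 = ((I*√5)*(-⅕*(-27)))*8 = ((I*√5)*(27/5))*8 = (27*I*√5/5)*8 = 216*I*√5/5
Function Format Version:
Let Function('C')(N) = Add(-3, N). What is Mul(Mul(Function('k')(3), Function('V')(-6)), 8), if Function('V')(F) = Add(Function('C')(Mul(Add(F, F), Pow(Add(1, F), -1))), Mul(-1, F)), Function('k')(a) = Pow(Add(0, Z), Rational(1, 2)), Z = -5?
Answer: Mul(Rational(216, 5), I, Pow(5, Rational(1, 2))) ≈ Mul(96.598, I)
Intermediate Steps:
Function('k')(a) = Mul(I, Pow(5, Rational(1, 2))) (Function('k')(a) = Pow(Add(0, -5), Rational(1, 2)) = Pow(-5, Rational(1, 2)) = Mul(I, Pow(5, Rational(1, 2))))
Function('V')(F) = Add(-3, Mul(-1, F), Mul(2, F, Pow(Add(1, F), -1))) (Function('V')(F) = Add(Add(-3, Mul(Add(F, F), Pow(Add(1, F), -1))), Mul(-1, F)) = Add(Add(-3, Mul(Mul(2, F), Pow(Add(1, F), -1))), Mul(-1, F)) = Add(Add(-3, Mul(2, F, Pow(Add(1, F), -1))), Mul(-1, F)) = Add(-3, Mul(-1, F), Mul(2, F, Pow(Add(1, F), -1))))
Mul(Mul(Function('k')(3), Function('V')(-6)), 8) = Mul(Mul(Mul(I, Pow(5, Rational(1, 2))), Mul(Pow(Add(1, -6), -1), Add(-3, Mul(-1, Pow(-6, 2)), Mul(-2, -6)))), 8) = Mul(Mul(Mul(I, Pow(5, Rational(1, 2))), Mul(Pow(-5, -1), Add(-3, Mul(-1, 36), 12))), 8) = Mul(Mul(Mul(I, Pow(5, Rational(1, 2))), Mul(Rational(-1, 5), Add(-3, -36, 12))), 8) = Mul(Mul(Mul(I, Pow(5, Rational(1, 2))), Mul(Rational(-1, 5), -27)), 8) = Mul(Mul(Mul(I, Pow(5, Rational(1, 2))), Rational(27, 5)), 8) = Mul(Mul(Rational(27, 5), I, Pow(5, Rational(1, 2))), 8) = Mul(Rational(216, 5), I, Pow(5, Rational(1, 2)))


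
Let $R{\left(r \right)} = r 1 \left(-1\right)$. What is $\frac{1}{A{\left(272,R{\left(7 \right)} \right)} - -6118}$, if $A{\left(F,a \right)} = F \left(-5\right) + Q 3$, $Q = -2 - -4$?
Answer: $\frac{1}{4764} \approx 0.00020991$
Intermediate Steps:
$Q = 2$ ($Q = -2 + 4 = 2$)
$R{\left(r \right)} = - r$ ($R{\left(r \right)} = r \left(-1\right) = - r$)
$A{\left(F,a \right)} = 6 - 5 F$ ($A{\left(F,a \right)} = F \left(-5\right) + 2 \cdot 3 = - 5 F + 6 = 6 - 5 F$)
$\frac{1}{A{\left(272,R{\left(7 \right)} \right)} - -6118} = \frac{1}{\left(6 - 1360\right) - -6118} = \frac{1}{\left(6 - 1360\right) + 6118} = \frac{1}{-1354 + 6118} = \frac{1}{4764}$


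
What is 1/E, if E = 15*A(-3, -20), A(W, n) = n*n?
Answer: 1/6000 ≈ 0.00016667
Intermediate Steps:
A(W, n) = n²
E = 6000 (E = 15*(-20)² = 15*400 = 6000)
1/E = 1/6000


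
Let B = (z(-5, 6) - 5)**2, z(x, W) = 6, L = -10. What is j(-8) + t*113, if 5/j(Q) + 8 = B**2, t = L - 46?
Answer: -44301/7 ≈ -6328.7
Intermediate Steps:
t = -56 (t = -10 - 46 = -56)
B = 1 (B = (6 - 5)**2 = 1**2 = 1)
j(Q) = -5/7 (j(Q) = 5/(-8 + 1**2) = 5/(-8 + 1) = 5/(-7) = 5*(-1/7) = -5/7)
j(-8) + t*113 = -5/7 - 56*113 = -5/7 - 6328 = -44301/7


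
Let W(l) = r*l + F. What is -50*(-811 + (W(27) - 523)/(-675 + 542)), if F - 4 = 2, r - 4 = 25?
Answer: 40650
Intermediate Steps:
r = 29 (r = 4 + 25 = 29)
F = 6 (F = 4 + 2 = 6)
W(l) = 6 + 29*l (W(l) = 29*l + 6 = 6 + 29*l)
-50*(-811 + (W(27) - 523)/(-675 + 542)) = -50*(-811 + ((6 + 29*27) - 523)/(-675 + 542)) = -50*(-811 + ((6 + 783) - 523)/(-133)) = -50*(-811 + (789 - 523)*(-1/133)) = -50*(-811 + 266*(-1/133)) = -50*(-811 - 2) = -50*(-813) = 40650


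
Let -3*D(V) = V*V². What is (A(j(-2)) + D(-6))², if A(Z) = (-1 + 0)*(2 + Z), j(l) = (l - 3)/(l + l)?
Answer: 75625/16 ≈ 4726.6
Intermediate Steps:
j(l) = (-3 + l)/(2*l) (j(l) = (-3 + l)/((2*l)) = (-3 + l)*(1/(2*l)) = (-3 + l)/(2*l))
A(Z) = -2 - Z (A(Z) = -(2 + Z) = -2 - Z)
D(V) = -V³/3 (D(V) = -V*V²/3 = -V³/3)
(A(j(-2)) + D(-6))² = ((-2 - (-3 - 2)/(2*(-2))) - ⅓*(-6)³)² = ((-2 - (-1)*(-5)/(2*2)) - ⅓*(-216))² = ((-2 - 1*5/4) + 72)² = ((-2 - 5/4) + 72)² = (-13/4 + 72)² = (275/4)² = 75625/16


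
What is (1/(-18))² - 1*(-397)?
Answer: 128629/324 ≈ 397.00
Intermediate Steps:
(1/(-18))² - 1*(-397) = (-1/18)² + 397 = 1/324 + 397 = 128629/324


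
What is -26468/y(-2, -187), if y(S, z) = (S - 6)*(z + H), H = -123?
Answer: -6617/620 ≈ -10.673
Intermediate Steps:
y(S, z) = (-123 + z)*(-6 + S) (y(S, z) = (S - 6)*(z - 123) = (-6 + S)*(-123 + z) = (-123 + z)*(-6 + S))
-26468/y(-2, -187) = -26468/(738 - 123*(-2) - 6*(-187) - 2*(-187)) = -26468/(738 + 246 + 1122 + 374) = -26468/2480 = -26468*1/2480 = -6617/620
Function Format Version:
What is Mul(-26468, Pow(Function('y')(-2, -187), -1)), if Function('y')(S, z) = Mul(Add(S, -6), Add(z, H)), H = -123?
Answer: Rational(-6617, 620) ≈ -10.673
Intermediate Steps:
Function('y')(S, z) = Mul(Add(-123, z), Add(-6, S)) (Function('y')(S, z) = Mul(Add(S, -6), Add(z, -123)) = Mul(Add(-6, S), Add(-123, z)) = Mul(Add(-123, z), Add(-6, S)))
Mul(-26468, Pow(Function('y')(-2, -187), -1)) = Mul(-26468, Pow(Add(738, Mul(-123, -2), Mul(-6, -187), Mul(-2, -187)), -1)) = Mul(-26468, Pow(Add(738, 246, 1122, 374), -1)) = Mul(-26468, Pow(2480, -1)) = Mul(-26468, Rational(1, 2480)) = Rational(-6617, 620)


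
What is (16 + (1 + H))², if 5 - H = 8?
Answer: 196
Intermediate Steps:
H = -3 (H = 5 - 1*8 = 5 - 8 = -3)
(16 + (1 + H))² = (16 + (1 - 3))² = (16 - 2)² = 14² = 196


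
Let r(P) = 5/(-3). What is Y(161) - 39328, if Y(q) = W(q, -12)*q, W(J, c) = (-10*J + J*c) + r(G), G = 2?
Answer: -1829575/3 ≈ -6.0986e+5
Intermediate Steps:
r(P) = -5/3 (r(P) = 5*(-⅓) = -5/3)
W(J, c) = -5/3 - 10*J + J*c (W(J, c) = (-10*J + J*c) - 5/3 = -5/3 - 10*J + J*c)
Y(q) = q*(-5/3 - 22*q) (Y(q) = (-5/3 - 10*q + q*(-12))*q = (-5/3 - 10*q - 12*q)*q = (-5/3 - 22*q)*q = q*(-5/3 - 22*q))
Y(161) - 39328 = -⅓*161*(5 + 66*161) - 39328 = -⅓*161*(5 + 10626) - 39328 = -⅓*161*10631 - 39328 = -1711591/3 - 39328 = -1829575/3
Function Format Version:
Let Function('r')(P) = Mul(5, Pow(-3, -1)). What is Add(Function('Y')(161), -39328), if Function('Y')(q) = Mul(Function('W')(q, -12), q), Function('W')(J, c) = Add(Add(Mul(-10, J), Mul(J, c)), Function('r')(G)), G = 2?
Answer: Rational(-1829575, 3) ≈ -6.0986e+5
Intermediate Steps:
Function('r')(P) = Rational(-5, 3) (Function('r')(P) = Mul(5, Rational(-1, 3)) = Rational(-5, 3))
Function('W')(J, c) = Add(Rational(-5, 3), Mul(-10, J), Mul(J, c)) (Function('W')(J, c) = Add(Add(Mul(-10, J), Mul(J, c)), Rational(-5, 3)) = Add(Rational(-5, 3), Mul(-10, J), Mul(J, c)))
Function('Y')(q) = Mul(q, Add(Rational(-5, 3), Mul(-22, q))) (Function('Y')(q) = Mul(Add(Rational(-5, 3), Mul(-10, q), Mul(q, -12)), q) = Mul(Add(Rational(-5, 3), Mul(-10, q), Mul(-12, q)), q) = Mul(Add(Rational(-5, 3), Mul(-22, q)), q) = Mul(q, Add(Rational(-5, 3), Mul(-22, q))))
Add(Function('Y')(161), -39328) = Add(Mul(Rational(-1, 3), 161, Add(5, Mul(66, 161))), -39328) = Add(Mul(Rational(-1, 3), 161, Add(5, 10626)), -39328) = Add(Mul(Rational(-1, 3), 161, 10631), -39328) = Add(Rational(-1711591, 3), -39328) = Rational(-1829575, 3)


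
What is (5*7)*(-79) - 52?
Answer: -2817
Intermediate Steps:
(5*7)*(-79) - 52 = 35*(-79) - 52 = -2765 - 52 = -2817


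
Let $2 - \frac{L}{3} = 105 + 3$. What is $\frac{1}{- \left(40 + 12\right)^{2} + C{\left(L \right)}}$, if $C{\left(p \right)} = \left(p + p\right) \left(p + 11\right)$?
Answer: $\frac{1}{192548} \approx 5.1935 \cdot 10^{-6}$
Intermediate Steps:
$L = -318$ ($L = 6 - 3 \left(105 + 3\right) = 6 - 324 = -318$)
$C{\left(p \right)} = 2 p \left(11 + p\right)$
$\frac{1}{- \left(40 + 12\right)^{2} + C{\left(L \right)}} = \frac{1}{- \left(40 + 12\right)^{2} + 2 \left(-318\right) \left(11 - 318\right)} = \frac{1}{- 52^{2} + 2 \left(-318\right) \left(-307\right)} = \frac{1}{\left(-1\right) 2704 + 195252} = \frac{1}{-2704 + 195252} = \frac{1}{192548}$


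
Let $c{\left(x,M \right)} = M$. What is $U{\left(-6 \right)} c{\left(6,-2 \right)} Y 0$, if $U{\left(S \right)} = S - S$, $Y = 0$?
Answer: $0$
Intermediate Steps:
$U{\left(S \right)} = 0$
$U{\left(-6 \right)} c{\left(6,-2 \right)} Y 0 = 0 \left(\left(-2\right) 0\right) 0 = 0 \cdot 0 \cdot 0 = 0 \cdot 0 = 0$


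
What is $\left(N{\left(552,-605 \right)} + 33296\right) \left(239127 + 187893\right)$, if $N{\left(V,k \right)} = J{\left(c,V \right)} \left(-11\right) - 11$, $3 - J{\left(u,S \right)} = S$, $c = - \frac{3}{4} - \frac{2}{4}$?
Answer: $16792134480$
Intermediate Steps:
$c = - \frac{5}{4}$ ($c = \left(-3\right) \frac{1}{4} - \frac{1}{2} = - \frac{3}{4} - \frac{1}{2} = - \frac{5}{4} \approx -1.25$)
$J{\left(u,S \right)} = 3 - S$
$N{\left(V,k \right)} = -44 + 11 V$ ($N{\left(V,k \right)} = \left(3 - V\right) \left(-11\right) - 11 = \left(-33 + 11 V\right) - 11 = -44 + 11 V$)
$\left(N{\left(552,-605 \right)} + 33296\right) \left(239127 + 187893\right) = \left(\left(-44 + 11 \cdot 552\right) + 33296\right) \left(239127 + 187893\right) = \left(\left(-44 + 6072\right) + 33296\right) 427020 = \left(6028 + 33296\right) 427020 = 39324 \cdot 427020 = 16792134480$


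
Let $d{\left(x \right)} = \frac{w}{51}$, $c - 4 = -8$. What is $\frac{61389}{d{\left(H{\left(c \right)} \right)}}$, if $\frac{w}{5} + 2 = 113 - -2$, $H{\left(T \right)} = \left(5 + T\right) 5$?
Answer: $\frac{3130839}{565} \approx 5541.3$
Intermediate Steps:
$c = -4$ ($c = 4 - 8 = -4$)
$H{\left(T \right)} = 25 + 5 T$
$w = 565$ ($w = -10 + 5 \left(113 - -2\right) = -10 + 5 \left(113 + 2\right) = -10 + 5 \cdot 115 = -10 + 575 = 565$)
$d{\left(x \right)} = \frac{565}{51}$
$\frac{61389}{d{\left(H{\left(c \right)} \right)}} = \frac{61389}{\frac{565}{51}} = 61389 \cdot \frac{51}{565} = \frac{3130839}{565}$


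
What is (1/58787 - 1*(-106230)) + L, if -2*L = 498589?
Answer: -16820665521/117574 ≈ -1.4306e+5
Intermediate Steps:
L = -498589/2 (L = -1/2*498589 = -498589/2 ≈ -2.4929e+5)
(1/58787 - 1*(-106230)) + L = (1/58787 - 1*(-106230)) - 498589/2 = (1/58787 + 106230) - 498589/2 = 6244943011/58787 - 498589/2 = -16820665521/117574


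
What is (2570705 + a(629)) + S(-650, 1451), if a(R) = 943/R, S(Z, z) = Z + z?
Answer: 1617478217/629 ≈ 2.5715e+6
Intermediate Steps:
(2570705 + a(629)) + S(-650, 1451) = (2570705 + 943/629) + (-650 + 1451) = (2570705 + 943*(1/629)) + 801 = (2570705 + 943/629) + 801 = 1616974388/629 + 801 = 1617478217/629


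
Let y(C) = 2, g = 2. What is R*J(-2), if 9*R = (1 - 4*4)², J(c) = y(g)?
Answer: 50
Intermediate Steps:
J(c) = 2
R = 25 (R = (1 - 4*4)²/9 = (1 - 16)²/9 = (⅑)*(-15)² = (⅑)*225 = 25)
R*J(-2) = 25*2 = 50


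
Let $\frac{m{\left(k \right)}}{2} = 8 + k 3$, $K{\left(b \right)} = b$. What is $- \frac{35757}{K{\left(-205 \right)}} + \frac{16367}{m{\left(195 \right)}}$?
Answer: $\frac{45763037}{243130} \approx 188.22$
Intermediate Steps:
$m{\left(k \right)} = 16 + 6 k$ ($m{\left(k \right)} = 2 \left(8 + k 3\right) = 2 \left(8 + 3 k\right) = 16 + 6 k$)
$- \frac{35757}{K{\left(-205 \right)}} + \frac{16367}{m{\left(195 \right)}} = - \frac{35757}{-205} + \frac{16367}{16 + 6 \cdot 195} = \left(-35757\right) \left(- \frac{1}{205}\right) + \frac{16367}{16 + 1170} = \frac{35757}{205} + \frac{16367}{1186} = \frac{45763037}{243130}$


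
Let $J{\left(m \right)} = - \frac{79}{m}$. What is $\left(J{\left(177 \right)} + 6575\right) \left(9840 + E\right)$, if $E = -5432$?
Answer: $\frac{5129571968}{177} \approx 2.8981 \cdot 10^{7}$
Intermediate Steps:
$\left(J{\left(177 \right)} + 6575\right) \left(9840 + E\right) = \left(- \frac{79}{177} + 6575\right) \left(9840 - 5432\right) = \left(\left(-79\right) \frac{1}{177} + 6575\right) 4408 = \left(- \frac{79}{177} + 6575\right) 4408 = \frac{1163696}{177} \cdot 4408 = \frac{5129571968}{177}$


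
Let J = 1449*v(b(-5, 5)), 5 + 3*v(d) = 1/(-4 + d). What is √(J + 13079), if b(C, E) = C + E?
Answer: √42173/2 ≈ 102.68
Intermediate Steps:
v(d) = -5/3 + 1/(3*(-4 + d))
J = -10143/4 (J = 1449*((21 - 5*(-5 + 5))/(3*(-4 + (-5 + 5)))) = 1449*((21 - 5*0)/(3*(-4 + 0))) = 1449*((⅓)*(21 + 0)/(-4)) = 1449*((⅓)*(-¼)*21) = 1449*(-7/4) = -10143/4 ≈ -2535.8)
√(J + 13079) = √(-10143/4 + 13079) = √(42173/4) = √42173/2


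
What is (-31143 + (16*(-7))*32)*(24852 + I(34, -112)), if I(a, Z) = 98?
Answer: -866438650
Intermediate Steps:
(-31143 + (16*(-7))*32)*(24852 + I(34, -112)) = (-31143 + (16*(-7))*32)*(24852 + 98) = (-31143 - 112*32)*24950 = (-31143 - 3584)*24950 = -34727*24950 = -866438650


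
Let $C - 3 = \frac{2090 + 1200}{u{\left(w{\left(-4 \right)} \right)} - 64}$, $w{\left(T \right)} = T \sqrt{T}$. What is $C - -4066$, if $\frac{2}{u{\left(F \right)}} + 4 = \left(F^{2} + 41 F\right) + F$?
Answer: $\frac{9867280833}{2456017} - \frac{11280 i}{2456017} \approx 4017.6 - 0.0045928 i$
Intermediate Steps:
$w{\left(T \right)} = T^{\frac{3}{2}}$
$u{\left(F \right)} = \frac{2}{-4 + F^{2} + 42 F}$ ($u{\left(F \right)} = \frac{2}{-4 + \left(\left(F^{2} + 41 F\right) + F\right)} = \frac{2}{-4 + \left(F^{2} + 42 F\right)} = \frac{2}{-4 + F^{2} + 42 F}$)
$C = 3 + \frac{3290}{-64 + \frac{-68 + 336 i}{58760}}$ ($C = 3 + \frac{2090 + 1200}{\frac{2}{-4 + \left(\left(-4\right)^{\frac{3}{2}}\right)^{2} + 42 \left(-4\right)^{\frac{3}{2}}} - 64} = 3 + \frac{3290}{\frac{2}{-4 + \left(- 8 i\right)^{2} + 42 \left(- 8 i\right)} - 64} = 3 + \frac{3290}{\frac{2}{-4 - 64 - 336 i} - 64} = 3 + \frac{3290}{\frac{2}{-68 - 336 i} - 64} = 3 + \frac{3290}{2 \frac{-68 + 336 i}{117520} - 64} = 3 + \frac{3290}{\frac{-68 + 336 i}{58760} - 64} = 3 + \frac{3290}{-64 + \frac{-68 + 336 i}{58760}} \approx -48.405 - 0.0045928 i$)
$C - -4066 = \left(- \frac{118884289}{2456017} - \frac{11280 i}{2456017}\right) - -4066 = \left(- \frac{118884289}{2456017} - \frac{11280 i}{2456017}\right) + 4066 = \frac{9867280833}{2456017} - \frac{11280 i}{2456017}$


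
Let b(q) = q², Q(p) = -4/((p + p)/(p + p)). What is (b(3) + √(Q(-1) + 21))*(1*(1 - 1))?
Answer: 0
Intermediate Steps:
Q(p) = -4 (Q(p) = -4/((2*p)/((2*p))) = -4/((2*p)*(1/(2*p))) = -4/1 = -4*1 = -4)
(b(3) + √(Q(-1) + 21))*(1*(1 - 1)) = (3² + √(-4 + 21))*(1*(1 - 1)) = (9 + √17)*(1*0) = (9 + √17)*0 = 0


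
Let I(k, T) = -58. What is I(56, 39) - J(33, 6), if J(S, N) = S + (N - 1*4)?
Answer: -93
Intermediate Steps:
J(S, N) = -4 + N + S (J(S, N) = S + (N - 4) = S + (-4 + N) = -4 + N + S)
I(56, 39) - J(33, 6) = -58 - (-4 + 6 + 33) = -58 - 1*35 = -58 - 35 = -93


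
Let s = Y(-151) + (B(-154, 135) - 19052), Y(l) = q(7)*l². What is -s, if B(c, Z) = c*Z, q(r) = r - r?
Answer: 39842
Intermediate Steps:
q(r) = 0
B(c, Z) = Z*c
Y(l) = 0 (Y(l) = 0*l² = 0)
s = -39842 (s = 0 + (135*(-154) - 19052) = 0 + (-20790 - 19052) = 0 - 39842 = -39842)
-s = -1*(-39842) = 39842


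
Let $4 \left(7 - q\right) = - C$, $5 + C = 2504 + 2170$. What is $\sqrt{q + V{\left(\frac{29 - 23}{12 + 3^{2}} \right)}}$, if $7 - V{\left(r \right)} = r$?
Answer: $\frac{\sqrt{231469}}{14} \approx 34.365$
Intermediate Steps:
$V{\left(r \right)} = 7 - r$
$C = 4669$ ($C = -5 + \left(2504 + 2170\right) = -5 + 4674 = 4669$)
$q = \frac{4697}{4}$ ($q = 7 - \frac{\left(-1\right) 4669}{4} = 7 - - \frac{4669}{4} = 7 + \frac{4669}{4} = \frac{4697}{4} \approx 1174.3$)
$\sqrt{q + V{\left(\frac{29 - 23}{12 + 3^{2}} \right)}} = \sqrt{\frac{4697}{4} + \left(7 - \frac{29 - 23}{12 + 3^{2}}\right)} = \sqrt{\frac{4697}{4} + \left(7 - \frac{6}{12 + 9}\right)} = \sqrt{\frac{4697}{4} + \left(7 - \frac{6}{21}\right)} = \sqrt{\frac{4697}{4} + \left(7 - 6 \cdot \frac{1}{21}\right)} = \sqrt{\frac{4697}{4} + \left(7 - \frac{2}{7}\right)} = \sqrt{\frac{4697}{4} + \frac{47}{7}} = \sqrt{\frac{33067}{28}} = \frac{\sqrt{231469}}{14}$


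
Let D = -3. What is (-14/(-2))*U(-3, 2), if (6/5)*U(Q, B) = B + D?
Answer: -35/6 ≈ -5.8333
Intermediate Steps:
U(Q, B) = -5/2 + 5*B/6 (U(Q, B) = 5*(B - 3)/6 = 5*(-3 + B)/6 = -5/2 + 5*B/6)
(-14/(-2))*U(-3, 2) = (-14/(-2))*(-5/2 + (5/6)*2) = (-14*(-1/2))*(-5/2 + 5/3) = 7*(-5/6) = -35/6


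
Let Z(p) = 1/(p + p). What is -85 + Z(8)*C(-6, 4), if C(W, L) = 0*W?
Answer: -85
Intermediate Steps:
Z(p) = 1/(2*p)
C(W, L) = 0
-85 + Z(8)*C(-6, 4) = -85 + ((½)/8)*0 = -85 + ((½)*(⅛))*0 = -85 + (1/16)*0 = -85 + 0 = -85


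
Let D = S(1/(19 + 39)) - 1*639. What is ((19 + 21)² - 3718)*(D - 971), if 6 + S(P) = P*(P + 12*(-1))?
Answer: 5757697221/1682 ≈ 3.4231e+6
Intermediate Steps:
S(P) = -6 + P*(-12 + P) (S(P) = -6 + P*(P + 12*(-1)) = -6 + P*(P - 12) = -6 + P*(-12 + P))
D = -2170475/3364 (D = (-6 + (1/(19 + 39))² - 12/(19 + 39)) - 1*639 = (-6 + (1/58)² - 12/58) - 639 = (-6 + (1/58)² - 12*1/58) - 639 = (-6 + 1/3364 - 6/29) - 639 = -20879/3364 - 639 = -2170475/3364 ≈ -645.21)
((19 + 21)² - 3718)*(D - 971) = ((19 + 21)² - 3718)*(-2170475/3364 - 971) = (40² - 3718)*(-5436919/3364) = (1600 - 3718)*(-5436919/3364) = -2118*(-5436919/3364) = 5757697221/1682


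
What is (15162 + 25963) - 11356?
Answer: 29769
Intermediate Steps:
(15162 + 25963) - 11356 = 41125 - 11356 = 29769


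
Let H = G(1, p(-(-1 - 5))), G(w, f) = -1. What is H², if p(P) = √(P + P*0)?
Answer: 1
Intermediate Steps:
p(P) = √P (p(P) = √(P + 0) = √P)
H = -1
H² = (-1)² = 1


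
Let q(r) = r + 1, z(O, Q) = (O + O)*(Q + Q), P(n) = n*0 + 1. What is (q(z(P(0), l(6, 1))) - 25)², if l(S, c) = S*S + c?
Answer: 15376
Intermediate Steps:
P(n) = 1 (P(n) = 0 + 1 = 1)
l(S, c) = c + S² (l(S, c) = S² + c = c + S²)
z(O, Q) = 4*O*Q (z(O, Q) = (2*O)*(2*Q) = 4*O*Q)
q(r) = 1 + r
(q(z(P(0), l(6, 1))) - 25)² = ((1 + 4*1*(1 + 6²)) - 25)² = ((1 + 4*1*(1 + 36)) - 25)² = ((1 + 4*1*37) - 25)² = ((1 + 148) - 25)² = (149 - 25)² = 124² = 15376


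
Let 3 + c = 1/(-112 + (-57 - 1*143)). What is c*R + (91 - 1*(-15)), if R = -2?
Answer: 17473/156 ≈ 112.01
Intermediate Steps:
c = -937/312 (c = -3 + 1/(-112 + (-57 - 1*143)) = -3 + 1/(-112 + (-57 - 143)) = -3 + 1/(-112 - 200) = -3 + 1/(-312) = -3 - 1/312 = -937/312 ≈ -3.0032)
c*R + (91 - 1*(-15)) = -937/312*(-2) + (91 - 1*(-15)) = 937/156 + (91 + 15) = 937/156 + 106 = 17473/156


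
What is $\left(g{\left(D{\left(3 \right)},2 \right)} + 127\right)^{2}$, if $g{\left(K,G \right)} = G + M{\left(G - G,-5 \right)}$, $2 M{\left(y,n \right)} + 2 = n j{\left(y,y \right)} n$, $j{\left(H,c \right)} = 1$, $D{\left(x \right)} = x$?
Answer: $\frac{78961}{4} \approx 19740.0$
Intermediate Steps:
$M{\left(y,n \right)} = -1 + \frac{n^{2}}{2}$ ($M{\left(y,n \right)} = -1 + \frac{n 1 n}{2} = -1 + \frac{n n}{2} = -1 + \frac{n^{2}}{2}$)
$g{\left(K,G \right)} = \frac{23}{2} + G$ ($g{\left(K,G \right)} = G - \left(1 - \frac{\left(-5\right)^{2}}{2}\right) = G + \left(-1 + \frac{1}{2} \cdot 25\right) = G + \left(-1 + \frac{25}{2}\right) = G + \frac{23}{2} = \frac{23}{2} + G$)
$\left(g{\left(D{\left(3 \right)},2 \right)} + 127\right)^{2} = \left(\left(\frac{23}{2} + 2\right) + 127\right)^{2} = \left(\frac{27}{2} + 127\right)^{2} = \left(\frac{281}{2}\right)^{2} = \frac{78961}{4}$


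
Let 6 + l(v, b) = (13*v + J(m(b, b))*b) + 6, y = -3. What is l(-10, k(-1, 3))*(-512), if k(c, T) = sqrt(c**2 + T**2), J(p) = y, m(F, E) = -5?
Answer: 66560 + 1536*sqrt(10) ≈ 71417.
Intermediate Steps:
J(p) = -3
k(c, T) = sqrt(T**2 + c**2)
l(v, b) = -3*b + 13*v (l(v, b) = -6 + ((13*v - 3*b) + 6) = -6 + ((-3*b + 13*v) + 6) = -6 + (6 - 3*b + 13*v) = -3*b + 13*v)
l(-10, k(-1, 3))*(-512) = (-3*sqrt(3**2 + (-1)**2) + 13*(-10))*(-512) = (-3*sqrt(9 + 1) - 130)*(-512) = (-3*sqrt(10) - 130)*(-512) = (-130 - 3*sqrt(10))*(-512) = 66560 + 1536*sqrt(10)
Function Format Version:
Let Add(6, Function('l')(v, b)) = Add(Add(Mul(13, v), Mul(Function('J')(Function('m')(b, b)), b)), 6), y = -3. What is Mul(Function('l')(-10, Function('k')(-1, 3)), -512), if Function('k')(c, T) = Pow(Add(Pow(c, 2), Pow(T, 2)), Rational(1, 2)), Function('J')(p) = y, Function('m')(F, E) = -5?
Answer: Add(66560, Mul(1536, Pow(10, Rational(1, 2)))) ≈ 71417.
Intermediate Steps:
Function('J')(p) = -3
Function('k')(c, T) = Pow(Add(Pow(T, 2), Pow(c, 2)), Rational(1, 2))
Function('l')(v, b) = Add(Mul(-3, b), Mul(13, v)) (Function('l')(v, b) = Add(-6, Add(Add(Mul(13, v), Mul(-3, b)), 6)) = Add(-6, Add(Add(Mul(-3, b), Mul(13, v)), 6)) = Add(-6, Add(6, Mul(-3, b), Mul(13, v))) = Add(Mul(-3, b), Mul(13, v)))
Mul(Function('l')(-10, Function('k')(-1, 3)), -512) = Mul(Add(Mul(-3, Pow(Add(Pow(3, 2), Pow(-1, 2)), Rational(1, 2))), Mul(13, -10)), -512) = Mul(Add(Mul(-3, Pow(Add(9, 1), Rational(1, 2))), -130), -512) = Mul(Add(Mul(-3, Pow(10, Rational(1, 2))), -130), -512) = Mul(Add(-130, Mul(-3, Pow(10, Rational(1, 2)))), -512) = Add(66560, Mul(1536, Pow(10, Rational(1, 2))))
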